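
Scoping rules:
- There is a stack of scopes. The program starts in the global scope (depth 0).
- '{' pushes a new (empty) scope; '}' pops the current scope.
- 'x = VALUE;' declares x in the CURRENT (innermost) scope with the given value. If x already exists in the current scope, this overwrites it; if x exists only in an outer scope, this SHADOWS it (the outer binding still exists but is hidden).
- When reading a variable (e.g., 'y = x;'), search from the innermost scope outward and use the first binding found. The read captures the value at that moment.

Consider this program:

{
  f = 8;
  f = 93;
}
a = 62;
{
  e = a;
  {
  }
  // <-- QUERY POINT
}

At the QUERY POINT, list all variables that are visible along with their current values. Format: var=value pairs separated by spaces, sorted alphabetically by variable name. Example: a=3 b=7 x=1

Step 1: enter scope (depth=1)
Step 2: declare f=8 at depth 1
Step 3: declare f=93 at depth 1
Step 4: exit scope (depth=0)
Step 5: declare a=62 at depth 0
Step 6: enter scope (depth=1)
Step 7: declare e=(read a)=62 at depth 1
Step 8: enter scope (depth=2)
Step 9: exit scope (depth=1)
Visible at query point: a=62 e=62

Answer: a=62 e=62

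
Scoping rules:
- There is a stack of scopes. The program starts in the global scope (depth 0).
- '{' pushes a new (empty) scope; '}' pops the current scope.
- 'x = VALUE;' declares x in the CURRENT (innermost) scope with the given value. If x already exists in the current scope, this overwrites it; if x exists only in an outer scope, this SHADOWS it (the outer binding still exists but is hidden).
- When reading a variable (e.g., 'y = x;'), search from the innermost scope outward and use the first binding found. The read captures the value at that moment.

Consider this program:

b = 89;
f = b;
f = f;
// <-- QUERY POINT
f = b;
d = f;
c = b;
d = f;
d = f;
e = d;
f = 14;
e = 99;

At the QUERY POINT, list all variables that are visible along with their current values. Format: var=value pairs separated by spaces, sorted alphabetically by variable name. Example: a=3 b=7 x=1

Answer: b=89 f=89

Derivation:
Step 1: declare b=89 at depth 0
Step 2: declare f=(read b)=89 at depth 0
Step 3: declare f=(read f)=89 at depth 0
Visible at query point: b=89 f=89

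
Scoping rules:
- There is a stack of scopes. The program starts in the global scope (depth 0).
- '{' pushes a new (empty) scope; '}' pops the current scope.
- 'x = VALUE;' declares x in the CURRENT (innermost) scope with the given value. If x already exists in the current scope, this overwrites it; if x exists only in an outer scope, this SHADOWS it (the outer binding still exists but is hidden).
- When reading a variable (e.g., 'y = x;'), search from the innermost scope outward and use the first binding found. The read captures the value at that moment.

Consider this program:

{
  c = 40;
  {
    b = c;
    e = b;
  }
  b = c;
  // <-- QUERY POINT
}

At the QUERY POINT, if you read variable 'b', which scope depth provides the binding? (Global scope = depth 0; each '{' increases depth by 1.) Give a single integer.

Step 1: enter scope (depth=1)
Step 2: declare c=40 at depth 1
Step 3: enter scope (depth=2)
Step 4: declare b=(read c)=40 at depth 2
Step 5: declare e=(read b)=40 at depth 2
Step 6: exit scope (depth=1)
Step 7: declare b=(read c)=40 at depth 1
Visible at query point: b=40 c=40

Answer: 1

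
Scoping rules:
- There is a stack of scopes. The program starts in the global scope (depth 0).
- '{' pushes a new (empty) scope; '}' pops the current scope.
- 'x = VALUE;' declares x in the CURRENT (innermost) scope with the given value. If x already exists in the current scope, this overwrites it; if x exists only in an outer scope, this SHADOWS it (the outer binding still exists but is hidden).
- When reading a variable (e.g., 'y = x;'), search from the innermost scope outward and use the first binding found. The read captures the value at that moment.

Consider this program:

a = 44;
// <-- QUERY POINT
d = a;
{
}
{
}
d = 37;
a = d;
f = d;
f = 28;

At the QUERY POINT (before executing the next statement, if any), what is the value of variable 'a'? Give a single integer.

Answer: 44

Derivation:
Step 1: declare a=44 at depth 0
Visible at query point: a=44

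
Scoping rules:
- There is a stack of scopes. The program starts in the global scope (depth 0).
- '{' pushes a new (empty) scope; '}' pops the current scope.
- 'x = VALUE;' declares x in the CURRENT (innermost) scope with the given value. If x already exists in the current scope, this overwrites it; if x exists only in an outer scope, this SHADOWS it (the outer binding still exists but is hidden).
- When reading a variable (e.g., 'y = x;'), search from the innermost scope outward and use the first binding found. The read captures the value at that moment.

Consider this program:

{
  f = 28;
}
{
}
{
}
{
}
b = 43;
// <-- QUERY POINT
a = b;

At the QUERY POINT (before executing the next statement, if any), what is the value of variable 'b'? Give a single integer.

Step 1: enter scope (depth=1)
Step 2: declare f=28 at depth 1
Step 3: exit scope (depth=0)
Step 4: enter scope (depth=1)
Step 5: exit scope (depth=0)
Step 6: enter scope (depth=1)
Step 7: exit scope (depth=0)
Step 8: enter scope (depth=1)
Step 9: exit scope (depth=0)
Step 10: declare b=43 at depth 0
Visible at query point: b=43

Answer: 43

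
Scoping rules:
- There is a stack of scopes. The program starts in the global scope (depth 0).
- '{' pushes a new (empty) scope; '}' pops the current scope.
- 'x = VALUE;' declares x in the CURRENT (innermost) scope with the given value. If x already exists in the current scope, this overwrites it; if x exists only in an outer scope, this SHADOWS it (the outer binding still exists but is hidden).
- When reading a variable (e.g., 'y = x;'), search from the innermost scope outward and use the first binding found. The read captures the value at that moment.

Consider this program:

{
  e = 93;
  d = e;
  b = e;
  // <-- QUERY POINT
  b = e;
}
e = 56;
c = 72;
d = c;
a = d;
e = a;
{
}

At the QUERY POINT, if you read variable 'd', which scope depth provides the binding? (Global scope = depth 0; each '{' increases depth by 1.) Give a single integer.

Answer: 1

Derivation:
Step 1: enter scope (depth=1)
Step 2: declare e=93 at depth 1
Step 3: declare d=(read e)=93 at depth 1
Step 4: declare b=(read e)=93 at depth 1
Visible at query point: b=93 d=93 e=93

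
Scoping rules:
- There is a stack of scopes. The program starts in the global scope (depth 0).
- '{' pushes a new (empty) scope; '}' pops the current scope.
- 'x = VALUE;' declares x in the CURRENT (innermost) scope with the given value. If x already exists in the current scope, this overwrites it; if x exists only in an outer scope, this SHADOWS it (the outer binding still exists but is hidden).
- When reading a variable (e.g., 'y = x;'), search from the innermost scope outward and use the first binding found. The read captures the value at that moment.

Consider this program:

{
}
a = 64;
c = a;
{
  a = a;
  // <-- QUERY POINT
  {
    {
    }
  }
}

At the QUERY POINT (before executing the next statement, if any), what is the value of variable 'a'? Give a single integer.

Answer: 64

Derivation:
Step 1: enter scope (depth=1)
Step 2: exit scope (depth=0)
Step 3: declare a=64 at depth 0
Step 4: declare c=(read a)=64 at depth 0
Step 5: enter scope (depth=1)
Step 6: declare a=(read a)=64 at depth 1
Visible at query point: a=64 c=64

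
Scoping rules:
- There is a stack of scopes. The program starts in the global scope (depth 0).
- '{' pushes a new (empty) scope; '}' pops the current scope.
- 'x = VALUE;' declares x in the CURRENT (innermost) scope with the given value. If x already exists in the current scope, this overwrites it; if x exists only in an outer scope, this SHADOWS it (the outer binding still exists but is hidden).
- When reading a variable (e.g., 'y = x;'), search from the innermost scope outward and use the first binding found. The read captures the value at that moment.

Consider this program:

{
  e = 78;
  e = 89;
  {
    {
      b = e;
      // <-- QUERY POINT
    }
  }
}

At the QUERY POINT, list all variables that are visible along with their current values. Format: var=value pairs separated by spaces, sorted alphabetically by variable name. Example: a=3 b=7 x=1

Answer: b=89 e=89

Derivation:
Step 1: enter scope (depth=1)
Step 2: declare e=78 at depth 1
Step 3: declare e=89 at depth 1
Step 4: enter scope (depth=2)
Step 5: enter scope (depth=3)
Step 6: declare b=(read e)=89 at depth 3
Visible at query point: b=89 e=89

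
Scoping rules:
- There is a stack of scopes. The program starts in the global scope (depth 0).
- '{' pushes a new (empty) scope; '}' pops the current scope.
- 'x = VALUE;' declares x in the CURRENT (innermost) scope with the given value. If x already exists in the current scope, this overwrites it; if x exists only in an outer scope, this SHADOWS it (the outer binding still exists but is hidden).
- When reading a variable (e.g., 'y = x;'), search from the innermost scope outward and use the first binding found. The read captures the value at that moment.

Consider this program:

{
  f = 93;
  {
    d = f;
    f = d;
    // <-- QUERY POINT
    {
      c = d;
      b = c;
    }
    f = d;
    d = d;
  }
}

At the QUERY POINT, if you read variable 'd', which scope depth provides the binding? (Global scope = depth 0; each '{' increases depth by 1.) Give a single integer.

Answer: 2

Derivation:
Step 1: enter scope (depth=1)
Step 2: declare f=93 at depth 1
Step 3: enter scope (depth=2)
Step 4: declare d=(read f)=93 at depth 2
Step 5: declare f=(read d)=93 at depth 2
Visible at query point: d=93 f=93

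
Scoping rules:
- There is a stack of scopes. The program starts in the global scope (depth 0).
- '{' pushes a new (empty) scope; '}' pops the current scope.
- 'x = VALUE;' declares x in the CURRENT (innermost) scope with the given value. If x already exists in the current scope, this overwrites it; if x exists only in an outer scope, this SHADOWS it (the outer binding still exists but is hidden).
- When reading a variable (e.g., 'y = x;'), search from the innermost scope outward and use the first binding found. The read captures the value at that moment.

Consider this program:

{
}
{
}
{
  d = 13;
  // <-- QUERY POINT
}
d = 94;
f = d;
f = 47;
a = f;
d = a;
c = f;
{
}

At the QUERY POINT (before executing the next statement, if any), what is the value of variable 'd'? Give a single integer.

Step 1: enter scope (depth=1)
Step 2: exit scope (depth=0)
Step 3: enter scope (depth=1)
Step 4: exit scope (depth=0)
Step 5: enter scope (depth=1)
Step 6: declare d=13 at depth 1
Visible at query point: d=13

Answer: 13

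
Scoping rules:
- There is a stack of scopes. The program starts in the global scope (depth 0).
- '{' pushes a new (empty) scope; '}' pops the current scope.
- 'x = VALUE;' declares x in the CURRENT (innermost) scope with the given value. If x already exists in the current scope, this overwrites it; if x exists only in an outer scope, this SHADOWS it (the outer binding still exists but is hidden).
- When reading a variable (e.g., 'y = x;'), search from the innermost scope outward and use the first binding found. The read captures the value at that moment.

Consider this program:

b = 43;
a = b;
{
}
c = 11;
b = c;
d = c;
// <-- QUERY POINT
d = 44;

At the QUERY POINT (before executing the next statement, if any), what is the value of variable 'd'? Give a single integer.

Answer: 11

Derivation:
Step 1: declare b=43 at depth 0
Step 2: declare a=(read b)=43 at depth 0
Step 3: enter scope (depth=1)
Step 4: exit scope (depth=0)
Step 5: declare c=11 at depth 0
Step 6: declare b=(read c)=11 at depth 0
Step 7: declare d=(read c)=11 at depth 0
Visible at query point: a=43 b=11 c=11 d=11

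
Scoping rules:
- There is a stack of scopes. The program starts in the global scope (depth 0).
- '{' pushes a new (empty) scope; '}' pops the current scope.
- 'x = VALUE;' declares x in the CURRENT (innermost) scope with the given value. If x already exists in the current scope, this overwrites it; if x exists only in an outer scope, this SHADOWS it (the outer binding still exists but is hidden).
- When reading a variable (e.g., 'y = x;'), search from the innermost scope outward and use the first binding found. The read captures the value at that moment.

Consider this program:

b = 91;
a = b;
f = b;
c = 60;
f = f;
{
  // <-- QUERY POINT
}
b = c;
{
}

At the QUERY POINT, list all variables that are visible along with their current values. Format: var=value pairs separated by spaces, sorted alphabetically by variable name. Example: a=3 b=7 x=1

Answer: a=91 b=91 c=60 f=91

Derivation:
Step 1: declare b=91 at depth 0
Step 2: declare a=(read b)=91 at depth 0
Step 3: declare f=(read b)=91 at depth 0
Step 4: declare c=60 at depth 0
Step 5: declare f=(read f)=91 at depth 0
Step 6: enter scope (depth=1)
Visible at query point: a=91 b=91 c=60 f=91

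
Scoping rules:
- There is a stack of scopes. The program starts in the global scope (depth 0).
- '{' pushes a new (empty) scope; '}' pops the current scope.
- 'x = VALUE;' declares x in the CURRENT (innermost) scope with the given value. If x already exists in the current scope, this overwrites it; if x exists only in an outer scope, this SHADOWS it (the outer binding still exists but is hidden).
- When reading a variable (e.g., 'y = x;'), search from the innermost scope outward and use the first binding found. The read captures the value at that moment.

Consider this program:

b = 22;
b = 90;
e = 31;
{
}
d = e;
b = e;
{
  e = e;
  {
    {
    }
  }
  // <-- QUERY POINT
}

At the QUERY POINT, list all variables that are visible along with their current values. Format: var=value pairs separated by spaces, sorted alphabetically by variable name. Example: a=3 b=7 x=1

Answer: b=31 d=31 e=31

Derivation:
Step 1: declare b=22 at depth 0
Step 2: declare b=90 at depth 0
Step 3: declare e=31 at depth 0
Step 4: enter scope (depth=1)
Step 5: exit scope (depth=0)
Step 6: declare d=(read e)=31 at depth 0
Step 7: declare b=(read e)=31 at depth 0
Step 8: enter scope (depth=1)
Step 9: declare e=(read e)=31 at depth 1
Step 10: enter scope (depth=2)
Step 11: enter scope (depth=3)
Step 12: exit scope (depth=2)
Step 13: exit scope (depth=1)
Visible at query point: b=31 d=31 e=31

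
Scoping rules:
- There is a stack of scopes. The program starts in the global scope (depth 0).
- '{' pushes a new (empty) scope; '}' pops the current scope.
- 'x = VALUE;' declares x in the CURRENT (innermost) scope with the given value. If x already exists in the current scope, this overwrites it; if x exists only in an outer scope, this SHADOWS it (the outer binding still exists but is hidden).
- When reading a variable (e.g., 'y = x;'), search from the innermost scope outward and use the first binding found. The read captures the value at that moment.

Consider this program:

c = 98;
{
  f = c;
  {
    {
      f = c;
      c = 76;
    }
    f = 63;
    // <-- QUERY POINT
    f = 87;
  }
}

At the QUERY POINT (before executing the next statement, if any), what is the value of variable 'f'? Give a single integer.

Answer: 63

Derivation:
Step 1: declare c=98 at depth 0
Step 2: enter scope (depth=1)
Step 3: declare f=(read c)=98 at depth 1
Step 4: enter scope (depth=2)
Step 5: enter scope (depth=3)
Step 6: declare f=(read c)=98 at depth 3
Step 7: declare c=76 at depth 3
Step 8: exit scope (depth=2)
Step 9: declare f=63 at depth 2
Visible at query point: c=98 f=63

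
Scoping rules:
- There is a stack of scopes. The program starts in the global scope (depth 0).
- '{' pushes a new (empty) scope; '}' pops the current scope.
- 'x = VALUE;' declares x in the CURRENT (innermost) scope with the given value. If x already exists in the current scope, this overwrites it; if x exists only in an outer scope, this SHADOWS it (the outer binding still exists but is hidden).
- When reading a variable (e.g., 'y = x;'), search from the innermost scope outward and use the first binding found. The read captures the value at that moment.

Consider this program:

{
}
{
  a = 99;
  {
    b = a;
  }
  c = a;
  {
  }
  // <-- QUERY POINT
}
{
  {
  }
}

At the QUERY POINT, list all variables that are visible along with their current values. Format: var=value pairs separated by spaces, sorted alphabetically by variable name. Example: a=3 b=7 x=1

Step 1: enter scope (depth=1)
Step 2: exit scope (depth=0)
Step 3: enter scope (depth=1)
Step 4: declare a=99 at depth 1
Step 5: enter scope (depth=2)
Step 6: declare b=(read a)=99 at depth 2
Step 7: exit scope (depth=1)
Step 8: declare c=(read a)=99 at depth 1
Step 9: enter scope (depth=2)
Step 10: exit scope (depth=1)
Visible at query point: a=99 c=99

Answer: a=99 c=99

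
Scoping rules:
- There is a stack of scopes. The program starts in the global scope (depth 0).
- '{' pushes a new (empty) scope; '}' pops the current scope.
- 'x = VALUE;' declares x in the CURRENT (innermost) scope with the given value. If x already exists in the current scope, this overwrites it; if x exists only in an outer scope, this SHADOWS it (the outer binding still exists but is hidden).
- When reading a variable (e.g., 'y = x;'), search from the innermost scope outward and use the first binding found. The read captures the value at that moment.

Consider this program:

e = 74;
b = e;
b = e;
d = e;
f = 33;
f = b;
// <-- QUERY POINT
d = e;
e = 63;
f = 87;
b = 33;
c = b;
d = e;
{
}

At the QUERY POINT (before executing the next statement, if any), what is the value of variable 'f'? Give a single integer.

Step 1: declare e=74 at depth 0
Step 2: declare b=(read e)=74 at depth 0
Step 3: declare b=(read e)=74 at depth 0
Step 4: declare d=(read e)=74 at depth 0
Step 5: declare f=33 at depth 0
Step 6: declare f=(read b)=74 at depth 0
Visible at query point: b=74 d=74 e=74 f=74

Answer: 74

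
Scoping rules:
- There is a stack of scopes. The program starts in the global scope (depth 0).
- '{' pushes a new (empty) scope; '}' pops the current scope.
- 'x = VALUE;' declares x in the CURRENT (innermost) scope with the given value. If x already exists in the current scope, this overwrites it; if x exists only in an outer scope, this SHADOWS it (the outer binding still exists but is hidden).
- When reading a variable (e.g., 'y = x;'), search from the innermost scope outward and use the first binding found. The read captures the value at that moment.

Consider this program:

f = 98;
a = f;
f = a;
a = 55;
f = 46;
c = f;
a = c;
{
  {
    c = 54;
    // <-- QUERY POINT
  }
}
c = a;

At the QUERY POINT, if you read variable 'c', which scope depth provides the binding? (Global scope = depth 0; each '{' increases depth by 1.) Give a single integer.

Step 1: declare f=98 at depth 0
Step 2: declare a=(read f)=98 at depth 0
Step 3: declare f=(read a)=98 at depth 0
Step 4: declare a=55 at depth 0
Step 5: declare f=46 at depth 0
Step 6: declare c=(read f)=46 at depth 0
Step 7: declare a=(read c)=46 at depth 0
Step 8: enter scope (depth=1)
Step 9: enter scope (depth=2)
Step 10: declare c=54 at depth 2
Visible at query point: a=46 c=54 f=46

Answer: 2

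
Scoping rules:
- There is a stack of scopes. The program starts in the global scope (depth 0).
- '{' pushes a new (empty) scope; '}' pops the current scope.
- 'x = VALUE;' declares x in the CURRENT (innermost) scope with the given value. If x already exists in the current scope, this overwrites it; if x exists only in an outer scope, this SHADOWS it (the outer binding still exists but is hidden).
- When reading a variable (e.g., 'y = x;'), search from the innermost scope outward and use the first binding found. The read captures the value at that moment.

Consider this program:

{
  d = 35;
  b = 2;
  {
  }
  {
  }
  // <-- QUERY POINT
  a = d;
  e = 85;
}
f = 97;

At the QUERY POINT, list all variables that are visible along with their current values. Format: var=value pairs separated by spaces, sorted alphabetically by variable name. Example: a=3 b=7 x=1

Answer: b=2 d=35

Derivation:
Step 1: enter scope (depth=1)
Step 2: declare d=35 at depth 1
Step 3: declare b=2 at depth 1
Step 4: enter scope (depth=2)
Step 5: exit scope (depth=1)
Step 6: enter scope (depth=2)
Step 7: exit scope (depth=1)
Visible at query point: b=2 d=35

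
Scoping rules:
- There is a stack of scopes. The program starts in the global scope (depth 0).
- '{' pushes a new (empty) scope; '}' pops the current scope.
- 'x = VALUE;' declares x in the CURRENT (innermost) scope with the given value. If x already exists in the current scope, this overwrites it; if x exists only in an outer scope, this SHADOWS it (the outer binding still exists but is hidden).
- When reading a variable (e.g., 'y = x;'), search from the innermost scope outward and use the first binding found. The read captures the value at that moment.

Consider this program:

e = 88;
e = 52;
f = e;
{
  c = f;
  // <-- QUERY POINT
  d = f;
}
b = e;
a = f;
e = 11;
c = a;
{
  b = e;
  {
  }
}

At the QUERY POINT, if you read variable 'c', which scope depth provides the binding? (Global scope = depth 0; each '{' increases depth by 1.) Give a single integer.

Answer: 1

Derivation:
Step 1: declare e=88 at depth 0
Step 2: declare e=52 at depth 0
Step 3: declare f=(read e)=52 at depth 0
Step 4: enter scope (depth=1)
Step 5: declare c=(read f)=52 at depth 1
Visible at query point: c=52 e=52 f=52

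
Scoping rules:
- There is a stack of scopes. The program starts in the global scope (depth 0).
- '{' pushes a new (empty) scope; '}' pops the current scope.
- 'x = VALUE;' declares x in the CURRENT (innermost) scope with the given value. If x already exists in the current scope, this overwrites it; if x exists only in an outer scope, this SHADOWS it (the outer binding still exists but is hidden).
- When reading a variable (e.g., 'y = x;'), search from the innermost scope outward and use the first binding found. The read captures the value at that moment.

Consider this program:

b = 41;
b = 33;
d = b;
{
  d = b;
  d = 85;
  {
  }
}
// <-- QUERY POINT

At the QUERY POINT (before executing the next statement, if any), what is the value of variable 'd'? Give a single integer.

Answer: 33

Derivation:
Step 1: declare b=41 at depth 0
Step 2: declare b=33 at depth 0
Step 3: declare d=(read b)=33 at depth 0
Step 4: enter scope (depth=1)
Step 5: declare d=(read b)=33 at depth 1
Step 6: declare d=85 at depth 1
Step 7: enter scope (depth=2)
Step 8: exit scope (depth=1)
Step 9: exit scope (depth=0)
Visible at query point: b=33 d=33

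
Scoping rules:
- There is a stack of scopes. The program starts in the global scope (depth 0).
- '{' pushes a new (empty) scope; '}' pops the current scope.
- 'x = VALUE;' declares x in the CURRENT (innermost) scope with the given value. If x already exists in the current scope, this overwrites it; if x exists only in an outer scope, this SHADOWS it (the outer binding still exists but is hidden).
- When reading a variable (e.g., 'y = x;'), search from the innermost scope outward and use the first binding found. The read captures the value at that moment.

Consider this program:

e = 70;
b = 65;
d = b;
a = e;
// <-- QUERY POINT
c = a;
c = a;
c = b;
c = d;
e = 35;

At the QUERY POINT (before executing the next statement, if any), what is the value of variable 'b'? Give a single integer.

Answer: 65

Derivation:
Step 1: declare e=70 at depth 0
Step 2: declare b=65 at depth 0
Step 3: declare d=(read b)=65 at depth 0
Step 4: declare a=(read e)=70 at depth 0
Visible at query point: a=70 b=65 d=65 e=70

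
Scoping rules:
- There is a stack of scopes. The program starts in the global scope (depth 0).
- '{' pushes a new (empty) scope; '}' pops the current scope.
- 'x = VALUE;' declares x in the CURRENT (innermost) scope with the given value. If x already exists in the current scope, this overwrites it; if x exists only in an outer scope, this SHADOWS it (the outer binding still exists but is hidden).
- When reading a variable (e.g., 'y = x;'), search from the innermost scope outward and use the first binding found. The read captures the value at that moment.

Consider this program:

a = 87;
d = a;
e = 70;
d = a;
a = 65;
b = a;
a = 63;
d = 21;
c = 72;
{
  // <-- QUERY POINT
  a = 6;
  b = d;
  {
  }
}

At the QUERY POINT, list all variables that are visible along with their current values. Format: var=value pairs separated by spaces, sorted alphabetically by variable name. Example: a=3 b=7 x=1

Answer: a=63 b=65 c=72 d=21 e=70

Derivation:
Step 1: declare a=87 at depth 0
Step 2: declare d=(read a)=87 at depth 0
Step 3: declare e=70 at depth 0
Step 4: declare d=(read a)=87 at depth 0
Step 5: declare a=65 at depth 0
Step 6: declare b=(read a)=65 at depth 0
Step 7: declare a=63 at depth 0
Step 8: declare d=21 at depth 0
Step 9: declare c=72 at depth 0
Step 10: enter scope (depth=1)
Visible at query point: a=63 b=65 c=72 d=21 e=70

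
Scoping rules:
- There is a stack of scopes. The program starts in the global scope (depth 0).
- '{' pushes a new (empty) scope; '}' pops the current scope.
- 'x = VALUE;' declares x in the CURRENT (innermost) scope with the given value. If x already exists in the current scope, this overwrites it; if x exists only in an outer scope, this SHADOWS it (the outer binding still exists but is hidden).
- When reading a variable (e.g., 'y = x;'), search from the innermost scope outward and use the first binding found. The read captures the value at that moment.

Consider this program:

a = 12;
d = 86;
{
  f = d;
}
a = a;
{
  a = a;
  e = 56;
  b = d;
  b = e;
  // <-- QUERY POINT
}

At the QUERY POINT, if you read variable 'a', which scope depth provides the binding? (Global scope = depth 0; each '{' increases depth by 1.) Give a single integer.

Step 1: declare a=12 at depth 0
Step 2: declare d=86 at depth 0
Step 3: enter scope (depth=1)
Step 4: declare f=(read d)=86 at depth 1
Step 5: exit scope (depth=0)
Step 6: declare a=(read a)=12 at depth 0
Step 7: enter scope (depth=1)
Step 8: declare a=(read a)=12 at depth 1
Step 9: declare e=56 at depth 1
Step 10: declare b=(read d)=86 at depth 1
Step 11: declare b=(read e)=56 at depth 1
Visible at query point: a=12 b=56 d=86 e=56

Answer: 1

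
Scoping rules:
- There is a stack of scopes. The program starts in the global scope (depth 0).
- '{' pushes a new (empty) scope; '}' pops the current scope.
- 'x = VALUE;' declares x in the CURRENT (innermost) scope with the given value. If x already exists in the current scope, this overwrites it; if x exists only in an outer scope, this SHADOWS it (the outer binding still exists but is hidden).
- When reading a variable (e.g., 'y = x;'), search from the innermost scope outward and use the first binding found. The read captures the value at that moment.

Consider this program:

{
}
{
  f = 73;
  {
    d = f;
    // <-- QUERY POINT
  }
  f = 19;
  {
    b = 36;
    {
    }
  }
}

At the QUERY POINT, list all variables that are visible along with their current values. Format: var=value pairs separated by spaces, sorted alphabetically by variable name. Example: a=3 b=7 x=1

Step 1: enter scope (depth=1)
Step 2: exit scope (depth=0)
Step 3: enter scope (depth=1)
Step 4: declare f=73 at depth 1
Step 5: enter scope (depth=2)
Step 6: declare d=(read f)=73 at depth 2
Visible at query point: d=73 f=73

Answer: d=73 f=73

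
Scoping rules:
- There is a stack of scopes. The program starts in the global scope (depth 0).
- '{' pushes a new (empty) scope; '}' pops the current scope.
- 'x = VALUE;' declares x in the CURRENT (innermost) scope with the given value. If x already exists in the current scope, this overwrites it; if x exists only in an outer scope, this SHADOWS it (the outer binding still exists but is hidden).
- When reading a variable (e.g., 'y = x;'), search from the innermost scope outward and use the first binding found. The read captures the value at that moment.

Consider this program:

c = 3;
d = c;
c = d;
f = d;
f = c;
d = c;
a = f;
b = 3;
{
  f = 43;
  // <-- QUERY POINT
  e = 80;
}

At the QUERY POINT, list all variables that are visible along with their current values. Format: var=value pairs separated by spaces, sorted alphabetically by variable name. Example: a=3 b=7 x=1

Step 1: declare c=3 at depth 0
Step 2: declare d=(read c)=3 at depth 0
Step 3: declare c=(read d)=3 at depth 0
Step 4: declare f=(read d)=3 at depth 0
Step 5: declare f=(read c)=3 at depth 0
Step 6: declare d=(read c)=3 at depth 0
Step 7: declare a=(read f)=3 at depth 0
Step 8: declare b=3 at depth 0
Step 9: enter scope (depth=1)
Step 10: declare f=43 at depth 1
Visible at query point: a=3 b=3 c=3 d=3 f=43

Answer: a=3 b=3 c=3 d=3 f=43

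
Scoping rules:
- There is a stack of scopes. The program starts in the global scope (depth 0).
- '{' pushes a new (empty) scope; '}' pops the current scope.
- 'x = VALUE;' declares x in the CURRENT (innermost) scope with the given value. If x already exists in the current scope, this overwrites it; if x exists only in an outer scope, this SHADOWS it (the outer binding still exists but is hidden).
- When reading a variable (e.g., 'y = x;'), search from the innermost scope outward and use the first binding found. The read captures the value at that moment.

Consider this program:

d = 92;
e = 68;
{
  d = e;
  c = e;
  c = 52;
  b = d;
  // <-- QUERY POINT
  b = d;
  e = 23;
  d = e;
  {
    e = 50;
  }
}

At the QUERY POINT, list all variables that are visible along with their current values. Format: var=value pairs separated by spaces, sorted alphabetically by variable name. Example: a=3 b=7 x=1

Answer: b=68 c=52 d=68 e=68

Derivation:
Step 1: declare d=92 at depth 0
Step 2: declare e=68 at depth 0
Step 3: enter scope (depth=1)
Step 4: declare d=(read e)=68 at depth 1
Step 5: declare c=(read e)=68 at depth 1
Step 6: declare c=52 at depth 1
Step 7: declare b=(read d)=68 at depth 1
Visible at query point: b=68 c=52 d=68 e=68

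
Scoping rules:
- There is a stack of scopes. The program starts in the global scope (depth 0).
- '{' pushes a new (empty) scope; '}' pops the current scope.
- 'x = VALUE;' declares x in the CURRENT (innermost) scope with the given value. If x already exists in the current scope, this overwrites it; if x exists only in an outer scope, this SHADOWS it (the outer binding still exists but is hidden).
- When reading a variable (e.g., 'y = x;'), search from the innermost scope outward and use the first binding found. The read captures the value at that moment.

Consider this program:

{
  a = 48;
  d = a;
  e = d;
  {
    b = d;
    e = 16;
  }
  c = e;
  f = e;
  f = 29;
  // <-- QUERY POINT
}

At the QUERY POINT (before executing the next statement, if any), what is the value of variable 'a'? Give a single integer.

Answer: 48

Derivation:
Step 1: enter scope (depth=1)
Step 2: declare a=48 at depth 1
Step 3: declare d=(read a)=48 at depth 1
Step 4: declare e=(read d)=48 at depth 1
Step 5: enter scope (depth=2)
Step 6: declare b=(read d)=48 at depth 2
Step 7: declare e=16 at depth 2
Step 8: exit scope (depth=1)
Step 9: declare c=(read e)=48 at depth 1
Step 10: declare f=(read e)=48 at depth 1
Step 11: declare f=29 at depth 1
Visible at query point: a=48 c=48 d=48 e=48 f=29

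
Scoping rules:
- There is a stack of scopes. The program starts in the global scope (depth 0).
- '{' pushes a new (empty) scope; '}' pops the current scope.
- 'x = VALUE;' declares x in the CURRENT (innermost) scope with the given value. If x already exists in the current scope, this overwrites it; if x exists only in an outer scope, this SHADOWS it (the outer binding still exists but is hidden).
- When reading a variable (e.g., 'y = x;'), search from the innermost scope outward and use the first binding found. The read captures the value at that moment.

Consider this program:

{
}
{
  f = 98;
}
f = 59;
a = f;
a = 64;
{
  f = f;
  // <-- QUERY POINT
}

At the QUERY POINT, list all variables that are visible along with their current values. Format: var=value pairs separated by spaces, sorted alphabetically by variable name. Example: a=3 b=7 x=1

Step 1: enter scope (depth=1)
Step 2: exit scope (depth=0)
Step 3: enter scope (depth=1)
Step 4: declare f=98 at depth 1
Step 5: exit scope (depth=0)
Step 6: declare f=59 at depth 0
Step 7: declare a=(read f)=59 at depth 0
Step 8: declare a=64 at depth 0
Step 9: enter scope (depth=1)
Step 10: declare f=(read f)=59 at depth 1
Visible at query point: a=64 f=59

Answer: a=64 f=59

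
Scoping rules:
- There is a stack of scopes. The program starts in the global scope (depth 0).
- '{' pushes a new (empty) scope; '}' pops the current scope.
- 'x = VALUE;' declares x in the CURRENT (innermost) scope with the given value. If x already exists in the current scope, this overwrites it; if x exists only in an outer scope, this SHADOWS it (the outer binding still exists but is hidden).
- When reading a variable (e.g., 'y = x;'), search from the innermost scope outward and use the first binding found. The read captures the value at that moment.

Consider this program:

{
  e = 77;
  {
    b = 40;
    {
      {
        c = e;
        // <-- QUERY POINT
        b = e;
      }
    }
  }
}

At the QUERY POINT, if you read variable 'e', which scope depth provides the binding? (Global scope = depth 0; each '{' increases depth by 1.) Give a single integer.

Answer: 1

Derivation:
Step 1: enter scope (depth=1)
Step 2: declare e=77 at depth 1
Step 3: enter scope (depth=2)
Step 4: declare b=40 at depth 2
Step 5: enter scope (depth=3)
Step 6: enter scope (depth=4)
Step 7: declare c=(read e)=77 at depth 4
Visible at query point: b=40 c=77 e=77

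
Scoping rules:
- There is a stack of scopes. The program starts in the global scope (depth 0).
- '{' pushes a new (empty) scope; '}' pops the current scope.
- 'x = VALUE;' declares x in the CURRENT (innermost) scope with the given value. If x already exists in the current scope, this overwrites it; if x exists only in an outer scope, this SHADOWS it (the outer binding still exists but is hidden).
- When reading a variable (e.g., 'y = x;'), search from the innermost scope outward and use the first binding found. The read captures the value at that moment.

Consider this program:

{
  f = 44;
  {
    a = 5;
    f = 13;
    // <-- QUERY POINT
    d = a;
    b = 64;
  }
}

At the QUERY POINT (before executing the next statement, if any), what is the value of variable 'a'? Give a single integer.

Step 1: enter scope (depth=1)
Step 2: declare f=44 at depth 1
Step 3: enter scope (depth=2)
Step 4: declare a=5 at depth 2
Step 5: declare f=13 at depth 2
Visible at query point: a=5 f=13

Answer: 5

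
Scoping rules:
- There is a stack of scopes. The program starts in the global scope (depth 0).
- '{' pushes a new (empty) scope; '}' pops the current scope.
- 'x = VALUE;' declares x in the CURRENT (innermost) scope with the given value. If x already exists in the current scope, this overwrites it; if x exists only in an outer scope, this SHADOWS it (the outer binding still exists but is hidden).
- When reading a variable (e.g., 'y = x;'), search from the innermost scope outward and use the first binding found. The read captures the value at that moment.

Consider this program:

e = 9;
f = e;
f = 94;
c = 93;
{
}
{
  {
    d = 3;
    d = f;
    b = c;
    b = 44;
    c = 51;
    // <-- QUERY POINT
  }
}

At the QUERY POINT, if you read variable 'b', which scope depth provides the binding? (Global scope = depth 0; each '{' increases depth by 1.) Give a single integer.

Step 1: declare e=9 at depth 0
Step 2: declare f=(read e)=9 at depth 0
Step 3: declare f=94 at depth 0
Step 4: declare c=93 at depth 0
Step 5: enter scope (depth=1)
Step 6: exit scope (depth=0)
Step 7: enter scope (depth=1)
Step 8: enter scope (depth=2)
Step 9: declare d=3 at depth 2
Step 10: declare d=(read f)=94 at depth 2
Step 11: declare b=(read c)=93 at depth 2
Step 12: declare b=44 at depth 2
Step 13: declare c=51 at depth 2
Visible at query point: b=44 c=51 d=94 e=9 f=94

Answer: 2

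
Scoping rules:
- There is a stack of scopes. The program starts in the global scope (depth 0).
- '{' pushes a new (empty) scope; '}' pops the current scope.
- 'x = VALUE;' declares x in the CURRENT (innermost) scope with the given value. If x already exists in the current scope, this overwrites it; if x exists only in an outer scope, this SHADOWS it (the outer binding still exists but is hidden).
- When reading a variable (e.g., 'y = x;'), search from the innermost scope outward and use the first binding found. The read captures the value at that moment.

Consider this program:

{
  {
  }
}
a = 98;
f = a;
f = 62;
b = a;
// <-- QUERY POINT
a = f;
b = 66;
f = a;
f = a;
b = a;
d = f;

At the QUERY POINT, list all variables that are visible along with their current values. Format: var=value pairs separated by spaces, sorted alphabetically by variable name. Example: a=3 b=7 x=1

Answer: a=98 b=98 f=62

Derivation:
Step 1: enter scope (depth=1)
Step 2: enter scope (depth=2)
Step 3: exit scope (depth=1)
Step 4: exit scope (depth=0)
Step 5: declare a=98 at depth 0
Step 6: declare f=(read a)=98 at depth 0
Step 7: declare f=62 at depth 0
Step 8: declare b=(read a)=98 at depth 0
Visible at query point: a=98 b=98 f=62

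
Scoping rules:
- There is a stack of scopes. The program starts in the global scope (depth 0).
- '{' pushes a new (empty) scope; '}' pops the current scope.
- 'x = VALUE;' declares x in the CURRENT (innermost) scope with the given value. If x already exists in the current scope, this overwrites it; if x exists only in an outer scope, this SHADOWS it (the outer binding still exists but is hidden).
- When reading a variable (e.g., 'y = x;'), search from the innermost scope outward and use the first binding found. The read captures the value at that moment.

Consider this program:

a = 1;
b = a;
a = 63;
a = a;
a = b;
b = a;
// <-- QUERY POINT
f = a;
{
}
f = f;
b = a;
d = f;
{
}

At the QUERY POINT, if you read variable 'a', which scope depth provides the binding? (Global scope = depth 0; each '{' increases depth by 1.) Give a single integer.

Answer: 0

Derivation:
Step 1: declare a=1 at depth 0
Step 2: declare b=(read a)=1 at depth 0
Step 3: declare a=63 at depth 0
Step 4: declare a=(read a)=63 at depth 0
Step 5: declare a=(read b)=1 at depth 0
Step 6: declare b=(read a)=1 at depth 0
Visible at query point: a=1 b=1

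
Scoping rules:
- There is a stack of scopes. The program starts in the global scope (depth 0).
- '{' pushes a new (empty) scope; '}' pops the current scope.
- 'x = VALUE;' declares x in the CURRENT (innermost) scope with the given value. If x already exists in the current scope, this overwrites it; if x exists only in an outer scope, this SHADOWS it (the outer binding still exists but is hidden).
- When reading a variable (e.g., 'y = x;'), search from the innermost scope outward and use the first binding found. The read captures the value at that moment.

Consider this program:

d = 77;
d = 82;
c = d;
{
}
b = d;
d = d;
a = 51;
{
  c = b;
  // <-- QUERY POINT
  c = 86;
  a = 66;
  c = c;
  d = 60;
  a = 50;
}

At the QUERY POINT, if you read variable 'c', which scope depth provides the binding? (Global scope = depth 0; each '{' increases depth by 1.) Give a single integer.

Answer: 1

Derivation:
Step 1: declare d=77 at depth 0
Step 2: declare d=82 at depth 0
Step 3: declare c=(read d)=82 at depth 0
Step 4: enter scope (depth=1)
Step 5: exit scope (depth=0)
Step 6: declare b=(read d)=82 at depth 0
Step 7: declare d=(read d)=82 at depth 0
Step 8: declare a=51 at depth 0
Step 9: enter scope (depth=1)
Step 10: declare c=(read b)=82 at depth 1
Visible at query point: a=51 b=82 c=82 d=82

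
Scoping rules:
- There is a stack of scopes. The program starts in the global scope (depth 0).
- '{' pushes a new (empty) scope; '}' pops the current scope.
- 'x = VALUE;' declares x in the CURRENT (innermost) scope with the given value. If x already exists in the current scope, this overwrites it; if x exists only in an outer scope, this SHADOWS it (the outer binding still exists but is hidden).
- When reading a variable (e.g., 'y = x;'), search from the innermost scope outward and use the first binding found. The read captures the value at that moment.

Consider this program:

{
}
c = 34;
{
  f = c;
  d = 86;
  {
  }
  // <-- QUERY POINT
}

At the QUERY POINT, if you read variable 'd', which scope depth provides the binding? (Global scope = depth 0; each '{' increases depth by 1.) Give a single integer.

Step 1: enter scope (depth=1)
Step 2: exit scope (depth=0)
Step 3: declare c=34 at depth 0
Step 4: enter scope (depth=1)
Step 5: declare f=(read c)=34 at depth 1
Step 6: declare d=86 at depth 1
Step 7: enter scope (depth=2)
Step 8: exit scope (depth=1)
Visible at query point: c=34 d=86 f=34

Answer: 1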